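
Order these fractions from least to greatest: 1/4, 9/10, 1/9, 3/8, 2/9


Convert to decimal for comparison:
  1/4 = 0.25
  9/10 = 0.9
  1/9 = 0.1111
  3/8 = 0.375
  2/9 = 0.2222
Decimals in increasing order: 0.1111 < 0.2222 < 0.25 < 0.375 < 0.9
Writing each back as its fraction gives the sorted order.
Final answer: 1/9, 2/9, 1/4, 3/8, 9/10


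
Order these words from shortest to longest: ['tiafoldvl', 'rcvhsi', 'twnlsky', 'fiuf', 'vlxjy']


Compute lengths:
  'tiafoldvl' has length 9
  'rcvhsi' has length 6
  'twnlsky' has length 7
  'fiuf' has length 4
  'vlxjy' has length 5
Lengths in increasing order: 4 < 5 < 6 < 7 < 9
Listing the words in that order gives the answer.
Final answer: ['fiuf', 'vlxjy', 'rcvhsi', 'twnlsky', 'tiafoldvl']


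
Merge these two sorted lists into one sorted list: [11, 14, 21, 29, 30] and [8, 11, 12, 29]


List A: [11, 14, 21, 29, 30]
List B: [8, 11, 12, 29]
Repeatedly compare the front elements and take the smaller:
  11 vs 8 -> take 8
  11 vs 11 -> take 11
  14 vs 11 -> take 11
  14 vs 12 -> take 12
  14 vs 29 -> take 14
  21 vs 29 -> take 21
  29 vs 29 -> take 29
  30 vs 29 -> take 29
  B is exhausted; append the rest of A: [30]
Final answer: [8, 11, 11, 12, 14, 21, 29, 29, 30]


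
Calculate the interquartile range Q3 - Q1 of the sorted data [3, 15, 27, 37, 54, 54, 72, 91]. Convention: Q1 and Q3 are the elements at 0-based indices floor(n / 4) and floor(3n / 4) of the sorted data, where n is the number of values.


The data has n = 8 elements.
Q1 index = floor(8 / 4) = floor(2) = 2; Q3 index = floor(3 * 8 / 4) = floor(6) = 6
Q1 = element at index 2 = 27
Q3 = element at index 6 = 72
IQR = 72 - 27 = 45
Final answer: 45


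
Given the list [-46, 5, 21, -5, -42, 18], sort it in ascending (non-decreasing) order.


Original list: [-46, 5, 21, -5, -42, 18]
Repeatedly take the smallest remaining element:
  Remaining [-46, 5, 21, -5, -42, 18] -> smallest is -46
  Remaining [5, 21, -5, -42, 18] -> smallest is -42
  Remaining [5, 21, -5, 18] -> smallest is -5
  Remaining [5, 21, 18] -> smallest is 5
  Remaining [21, 18] -> smallest is 18
  Remaining [21] -> smallest is 21
Collecting the picks in order gives the sorted list.
Final answer: [-46, -42, -5, 5, 18, 21]


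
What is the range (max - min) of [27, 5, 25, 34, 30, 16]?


Maximum value: 34
Minimum value: 5
Range = 34 - 5 = 29
Final answer: 29


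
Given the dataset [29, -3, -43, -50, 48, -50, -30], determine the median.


First, sort the list: [-50, -50, -43, -30, -3, 29, 48]
The list has 7 elements (odd count).
The middle index is 3 (0-based), and the element there is -30.
Final answer: -30


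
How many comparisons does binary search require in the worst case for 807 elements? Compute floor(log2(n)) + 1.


Binary search halves the search space each step.
Maximum comparisons = floor(log2(807)) + 1
log2(807) = 9.6564
floor(log2(807)) = 9, so 9 + 1 = 10
Final answer: 10


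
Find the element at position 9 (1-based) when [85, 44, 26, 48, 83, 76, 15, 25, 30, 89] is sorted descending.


Sort descending: [89, 85, 83, 76, 48, 44, 30, 26, 25, 15]
The 9th element (1-indexed) is at index 8.
Value = 25
Final answer: 25


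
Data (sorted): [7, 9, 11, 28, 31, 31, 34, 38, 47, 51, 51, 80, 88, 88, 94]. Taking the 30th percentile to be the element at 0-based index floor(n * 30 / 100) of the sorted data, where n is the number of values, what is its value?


The dataset has n = 15 elements.
Index = floor(15 * 30 / 100) = floor(450 / 100) = floor(4.5) = 4
Counting from index 0 in the sorted data, the element at index 4 is 31.
Final answer: 31


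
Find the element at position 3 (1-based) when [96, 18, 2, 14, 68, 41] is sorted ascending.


Sort ascending: [2, 14, 18, 41, 68, 96]
The 3rd element (1-indexed) is at index 2.
Value = 18
Final answer: 18


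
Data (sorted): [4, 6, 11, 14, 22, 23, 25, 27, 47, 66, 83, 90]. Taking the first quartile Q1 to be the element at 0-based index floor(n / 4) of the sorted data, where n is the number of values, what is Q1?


The list has n = 12 elements.
Q1 index = floor(12 / 4) = floor(3) = 3
Counting from index 0 in the sorted data, the element at index 3 is 14.
Final answer: 14


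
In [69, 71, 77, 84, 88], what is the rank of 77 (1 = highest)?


Sort descending: [88, 84, 77, 71, 69]
Find 77 in the sorted list.
77 is at position 3.
Final answer: 3


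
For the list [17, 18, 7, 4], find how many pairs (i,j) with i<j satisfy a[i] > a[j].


For each element, count the later elements that are smaller than it:
  17 (index 0): smaller elements after it = [7, 4] -> 2
  18 (index 1): smaller elements after it = [7, 4] -> 2
  7 (index 2): smaller elements after it = [4] -> 1
Total inversions = 2 + 2 + 1 = 5
Final answer: 5


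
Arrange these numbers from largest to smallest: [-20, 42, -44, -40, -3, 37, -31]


Original list: [-20, 42, -44, -40, -3, 37, -31]
Repeatedly take the largest remaining element:
  Remaining [-20, 42, -44, -40, -3, 37, -31] -> largest is 42
  Remaining [-20, -44, -40, -3, 37, -31] -> largest is 37
  Remaining [-20, -44, -40, -3, -31] -> largest is -3
  Remaining [-20, -44, -40, -31] -> largest is -20
  Remaining [-44, -40, -31] -> largest is -31
  Remaining [-44, -40] -> largest is -40
  Remaining [-44] -> largest is -44
Collecting the picks in order gives the descending list.
Final answer: [42, 37, -3, -20, -31, -40, -44]


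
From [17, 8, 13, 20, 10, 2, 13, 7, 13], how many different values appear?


List all unique values:
Distinct values: [2, 7, 8, 10, 13, 17, 20]
Count = 7
Final answer: 7


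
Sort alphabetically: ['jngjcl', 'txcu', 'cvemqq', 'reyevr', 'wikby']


Compare strings character by character (the first differing letter decides):
  'cvemqq' < 'jngjcl' since 'c' < 'j' at position 1
  'jngjcl' < 'reyevr' since 'j' < 'r' at position 1
  'reyevr' < 'txcu' since 'r' < 't' at position 1
  'txcu' < 'wikby' since 't' < 'w' at position 1
Chaining these comparisons gives the alphabetical order.
Final answer: ['cvemqq', 'jngjcl', 'reyevr', 'txcu', 'wikby']


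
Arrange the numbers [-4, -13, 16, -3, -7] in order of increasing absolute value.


Compute absolute values:
  |-4| = 4
  |-13| = 13
  |16| = 16
  |-3| = 3
  |-7| = 7
Absolute values in increasing order: 3 < 4 < 7 < 13 < 16
Listing the original numbers in that order gives the answer.
Final answer: [-3, -4, -7, -13, 16]


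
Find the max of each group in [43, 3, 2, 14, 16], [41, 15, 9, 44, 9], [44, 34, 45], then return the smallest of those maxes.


Find max of each group:
  Group 1: [43, 3, 2, 14, 16] -> max = 43
  Group 2: [41, 15, 9, 44, 9] -> max = 44
  Group 3: [44, 34, 45] -> max = 45
Maxes: [43, 44, 45]
Minimum of maxes = 43
Final answer: 43


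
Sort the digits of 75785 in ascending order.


The number 75785 has digits: 7, 5, 7, 8, 5
Sorted: 5, 5, 7, 7, 8
Joining the sorted digits gives the result.
Final answer: 55778


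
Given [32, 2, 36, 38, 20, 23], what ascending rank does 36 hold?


Sort ascending: [2, 20, 23, 32, 36, 38]
Find 36 in the sorted list.
36 is at position 5 (1-indexed).
Final answer: 5


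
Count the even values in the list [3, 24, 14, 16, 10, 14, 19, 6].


Check each element:
  3 is odd
  24 is even
  14 is even
  16 is even
  10 is even
  14 is even
  19 is odd
  6 is even
Evens: [24, 14, 16, 10, 14, 6]
Count of evens = 6
Final answer: 6


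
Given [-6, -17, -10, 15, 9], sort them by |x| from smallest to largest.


Compute absolute values:
  |-6| = 6
  |-17| = 17
  |-10| = 10
  |15| = 15
  |9| = 9
Absolute values in increasing order: 6 < 9 < 10 < 15 < 17
Listing the original numbers in that order gives the answer.
Final answer: [-6, 9, -10, 15, -17]


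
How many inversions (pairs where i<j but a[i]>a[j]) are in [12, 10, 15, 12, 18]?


For each element, count the later elements that are smaller than it:
  12 (index 0): smaller elements after it = [10] -> 1
  10 (index 1): smaller elements after it = [] -> 0
  15 (index 2): smaller elements after it = [12] -> 1
  12 (index 3): smaller elements after it = [] -> 0
Total inversions = 1 + 0 + 1 + 0 = 2
Final answer: 2


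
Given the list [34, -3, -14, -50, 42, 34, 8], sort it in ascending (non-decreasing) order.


Original list: [34, -3, -14, -50, 42, 34, 8]
Repeatedly take the smallest remaining element:
  Remaining [34, -3, -14, -50, 42, 34, 8] -> smallest is -50
  Remaining [34, -3, -14, 42, 34, 8] -> smallest is -14
  Remaining [34, -3, 42, 34, 8] -> smallest is -3
  Remaining [34, 42, 34, 8] -> smallest is 8
  Remaining [34, 42, 34] -> smallest is 34
  Remaining [42, 34] -> smallest is 34
  Remaining [42] -> smallest is 42
Collecting the picks in order gives the sorted list.
Final answer: [-50, -14, -3, 8, 34, 34, 42]


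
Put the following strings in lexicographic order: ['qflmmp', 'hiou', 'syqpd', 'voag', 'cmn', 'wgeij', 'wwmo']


Compare strings character by character (the first differing letter decides):
  'cmn' < 'hiou' since 'c' < 'h' at position 1
  'hiou' < 'qflmmp' since 'h' < 'q' at position 1
  'qflmmp' < 'syqpd' since 'q' < 's' at position 1
  'syqpd' < 'voag' since 's' < 'v' at position 1
  'voag' < 'wgeij' since 'v' < 'w' at position 1
  'wgeij' < 'wwmo' since 'g' < 'w' at position 2
Chaining these comparisons gives the alphabetical order.
Final answer: ['cmn', 'hiou', 'qflmmp', 'syqpd', 'voag', 'wgeij', 'wwmo']


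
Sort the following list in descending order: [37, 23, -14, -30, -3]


Original list: [37, 23, -14, -30, -3]
Repeatedly take the largest remaining element:
  Remaining [37, 23, -14, -30, -3] -> largest is 37
  Remaining [23, -14, -30, -3] -> largest is 23
  Remaining [-14, -30, -3] -> largest is -3
  Remaining [-14, -30] -> largest is -14
  Remaining [-30] -> largest is -30
Collecting the picks in order gives the descending list.
Final answer: [37, 23, -3, -14, -30]


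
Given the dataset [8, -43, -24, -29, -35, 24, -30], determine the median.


First, sort the list: [-43, -35, -30, -29, -24, 8, 24]
The list has 7 elements (odd count).
The middle index is 3 (0-based), and the element there is -29.
Final answer: -29


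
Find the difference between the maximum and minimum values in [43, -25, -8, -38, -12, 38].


Maximum value: 43
Minimum value: -38
Range = 43 - (-38) = 81
Final answer: 81


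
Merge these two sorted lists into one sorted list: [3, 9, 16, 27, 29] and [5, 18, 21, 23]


List A: [3, 9, 16, 27, 29]
List B: [5, 18, 21, 23]
Repeatedly compare the front elements and take the smaller:
  3 vs 5 -> take 3
  9 vs 5 -> take 5
  9 vs 18 -> take 9
  16 vs 18 -> take 16
  27 vs 18 -> take 18
  27 vs 21 -> take 21
  27 vs 23 -> take 23
  B is exhausted; append the rest of A: [27, 29]
Final answer: [3, 5, 9, 16, 18, 21, 23, 27, 29]


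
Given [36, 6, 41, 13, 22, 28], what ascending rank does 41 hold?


Sort ascending: [6, 13, 22, 28, 36, 41]
Find 41 in the sorted list.
41 is at position 6 (1-indexed).
Final answer: 6


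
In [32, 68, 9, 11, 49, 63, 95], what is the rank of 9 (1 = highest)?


Sort descending: [95, 68, 63, 49, 32, 11, 9]
Find 9 in the sorted list.
9 is at position 7.
Final answer: 7


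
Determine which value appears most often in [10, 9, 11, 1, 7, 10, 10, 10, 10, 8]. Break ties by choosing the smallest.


Count the frequency of each value:
  1 appears 1 time(s)
  7 appears 1 time(s)
  8 appears 1 time(s)
  9 appears 1 time(s)
  10 appears 5 time(s)
  11 appears 1 time(s)
Maximum frequency is 5.
Only 10 reaches that frequency, so it is the mode.
Final answer: 10


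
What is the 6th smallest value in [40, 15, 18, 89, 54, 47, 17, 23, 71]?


Sort ascending: [15, 17, 18, 23, 40, 47, 54, 71, 89]
The 6th element (1-indexed) is at index 5.
Value = 47
Final answer: 47


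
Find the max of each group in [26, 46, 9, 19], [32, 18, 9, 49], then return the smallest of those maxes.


Find max of each group:
  Group 1: [26, 46, 9, 19] -> max = 46
  Group 2: [32, 18, 9, 49] -> max = 49
Maxes: [46, 49]
Minimum of maxes = 46
Final answer: 46


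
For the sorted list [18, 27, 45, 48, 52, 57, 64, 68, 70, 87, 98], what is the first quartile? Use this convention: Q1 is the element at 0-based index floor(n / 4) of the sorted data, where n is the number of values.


The list has n = 11 elements.
Q1 index = floor(11 / 4) = floor(2.75) = 2
Counting from index 0 in the sorted data, the element at index 2 is 45.
Final answer: 45


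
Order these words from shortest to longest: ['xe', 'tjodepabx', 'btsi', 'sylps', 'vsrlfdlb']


Compute lengths:
  'xe' has length 2
  'tjodepabx' has length 9
  'btsi' has length 4
  'sylps' has length 5
  'vsrlfdlb' has length 8
Lengths in increasing order: 2 < 4 < 5 < 8 < 9
Listing the words in that order gives the answer.
Final answer: ['xe', 'btsi', 'sylps', 'vsrlfdlb', 'tjodepabx']


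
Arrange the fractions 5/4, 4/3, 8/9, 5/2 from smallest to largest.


Convert to decimal for comparison:
  5/4 = 1.25
  4/3 = 1.3333
  8/9 = 0.8889
  5/2 = 2.5
Decimals in increasing order: 0.8889 < 1.25 < 1.3333 < 2.5
Writing each back as its fraction gives the sorted order.
Final answer: 8/9, 5/4, 4/3, 5/2


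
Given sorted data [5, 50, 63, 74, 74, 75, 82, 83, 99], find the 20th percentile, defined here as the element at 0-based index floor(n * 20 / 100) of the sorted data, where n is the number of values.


The dataset has n = 9 elements.
Index = floor(9 * 20 / 100) = floor(180 / 100) = floor(1.8) = 1
Counting from index 0 in the sorted data, the element at index 1 is 50.
Final answer: 50


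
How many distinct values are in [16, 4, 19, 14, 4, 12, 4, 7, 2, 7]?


List all unique values:
Distinct values: [2, 4, 7, 12, 14, 16, 19]
Count = 7
Final answer: 7


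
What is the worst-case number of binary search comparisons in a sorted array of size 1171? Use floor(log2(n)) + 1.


Binary search halves the search space each step.
Maximum comparisons = floor(log2(1171)) + 1
log2(1171) = 10.1935
floor(log2(1171)) = 10, so 10 + 1 = 11
Final answer: 11


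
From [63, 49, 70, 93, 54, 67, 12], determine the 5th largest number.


Sort descending: [93, 70, 67, 63, 54, 49, 12]
The 5th element (1-indexed) is at index 4.
Value = 54
Final answer: 54


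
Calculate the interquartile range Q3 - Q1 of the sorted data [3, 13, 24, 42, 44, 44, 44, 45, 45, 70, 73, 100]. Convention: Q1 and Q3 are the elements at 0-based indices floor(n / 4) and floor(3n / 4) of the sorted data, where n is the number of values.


The data has n = 12 elements.
Q1 index = floor(12 / 4) = floor(3) = 3; Q3 index = floor(3 * 12 / 4) = floor(9) = 9
Q1 = element at index 3 = 42
Q3 = element at index 9 = 70
IQR = 70 - 42 = 28
Final answer: 28


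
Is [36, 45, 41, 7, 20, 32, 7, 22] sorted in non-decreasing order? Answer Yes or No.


Check consecutive pairs:
  36 <= 45? True
  45 <= 41? False
  41 <= 7? False
  7 <= 20? True
  20 <= 32? True
  32 <= 7? False
  7 <= 22? True
3 consecutive pair(s) are out of order, so the list is not sorted.
Final answer: No


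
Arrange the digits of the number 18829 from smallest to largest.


The number 18829 has digits: 1, 8, 8, 2, 9
Sorted: 1, 2, 8, 8, 9
Joining the sorted digits gives the result.
Final answer: 12889


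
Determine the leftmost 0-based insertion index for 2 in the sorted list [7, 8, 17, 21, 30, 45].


List is sorted: [7, 8, 17, 21, 30, 45]
We need the leftmost position where 2 can be inserted, i.e. the first index whose element is >= 2 (or the end of the list if none is).
Binary search with low=0, high=6 (0-based indices):
  low=0, high=6, mid=3: a[3]=21 >= 2, so high = 3
  low=0, high=3, mid=1: a[1]=8 >= 2, so high = 1
  low=0, high=1, mid=0: a[0]=7 >= 2, so high = 0
Now low = high = 0, so the insertion index is 0.
Final answer: 0


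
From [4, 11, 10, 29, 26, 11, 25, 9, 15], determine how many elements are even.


Check each element:
  4 is even
  11 is odd
  10 is even
  29 is odd
  26 is even
  11 is odd
  25 is odd
  9 is odd
  15 is odd
Evens: [4, 10, 26]
Count of evens = 3
Final answer: 3


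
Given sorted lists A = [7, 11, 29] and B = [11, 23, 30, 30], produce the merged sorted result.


List A: [7, 11, 29]
List B: [11, 23, 30, 30]
Repeatedly compare the front elements and take the smaller:
  7 vs 11 -> take 7
  11 vs 11 -> take 11
  29 vs 11 -> take 11
  29 vs 23 -> take 23
  29 vs 30 -> take 29
  A is exhausted; append the rest of B: [30, 30]
Final answer: [7, 11, 11, 23, 29, 30, 30]


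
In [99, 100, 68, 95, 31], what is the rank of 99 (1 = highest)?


Sort descending: [100, 99, 95, 68, 31]
Find 99 in the sorted list.
99 is at position 2.
Final answer: 2


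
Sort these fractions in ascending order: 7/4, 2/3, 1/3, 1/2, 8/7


Convert to decimal for comparison:
  7/4 = 1.75
  2/3 = 0.6667
  1/3 = 0.3333
  1/2 = 0.5
  8/7 = 1.1429
Decimals in increasing order: 0.3333 < 0.5 < 0.6667 < 1.1429 < 1.75
Writing each back as its fraction gives the sorted order.
Final answer: 1/3, 1/2, 2/3, 8/7, 7/4


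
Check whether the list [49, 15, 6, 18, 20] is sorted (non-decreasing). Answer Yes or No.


Check consecutive pairs:
  49 <= 15? False
  15 <= 6? False
  6 <= 18? True
  18 <= 20? True
2 consecutive pair(s) are out of order, so the list is not sorted.
Final answer: No


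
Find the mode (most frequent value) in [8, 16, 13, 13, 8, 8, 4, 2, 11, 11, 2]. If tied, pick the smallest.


Count the frequency of each value:
  2 appears 2 time(s)
  4 appears 1 time(s)
  8 appears 3 time(s)
  11 appears 2 time(s)
  13 appears 2 time(s)
  16 appears 1 time(s)
Maximum frequency is 3.
Only 8 reaches that frequency, so it is the mode.
Final answer: 8


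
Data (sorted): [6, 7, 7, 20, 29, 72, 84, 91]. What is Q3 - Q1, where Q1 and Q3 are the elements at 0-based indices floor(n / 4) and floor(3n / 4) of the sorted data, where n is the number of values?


The data has n = 8 elements.
Q1 index = floor(8 / 4) = floor(2) = 2; Q3 index = floor(3 * 8 / 4) = floor(6) = 6
Q1 = element at index 2 = 7
Q3 = element at index 6 = 84
IQR = 84 - 7 = 77
Final answer: 77


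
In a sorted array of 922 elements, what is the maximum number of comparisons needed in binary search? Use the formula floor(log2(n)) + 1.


Binary search halves the search space each step.
Maximum comparisons = floor(log2(922)) + 1
log2(922) = 9.8486
floor(log2(922)) = 9, so 9 + 1 = 10
Final answer: 10


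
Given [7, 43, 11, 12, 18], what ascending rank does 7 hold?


Sort ascending: [7, 11, 12, 18, 43]
Find 7 in the sorted list.
7 is at position 1 (1-indexed).
Final answer: 1


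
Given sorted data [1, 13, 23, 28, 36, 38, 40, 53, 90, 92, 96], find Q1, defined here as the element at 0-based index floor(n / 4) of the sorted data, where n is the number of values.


The list has n = 11 elements.
Q1 index = floor(11 / 4) = floor(2.75) = 2
Counting from index 0 in the sorted data, the element at index 2 is 23.
Final answer: 23


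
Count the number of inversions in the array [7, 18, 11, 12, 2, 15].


For each element, count the later elements that are smaller than it:
  7 (index 0): smaller elements after it = [2] -> 1
  18 (index 1): smaller elements after it = [11, 12, 2, 15] -> 4
  11 (index 2): smaller elements after it = [2] -> 1
  12 (index 3): smaller elements after it = [2] -> 1
  2 (index 4): smaller elements after it = [] -> 0
Total inversions = 1 + 4 + 1 + 1 + 0 = 7
Final answer: 7


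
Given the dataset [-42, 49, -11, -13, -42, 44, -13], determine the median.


First, sort the list: [-42, -42, -13, -13, -11, 44, 49]
The list has 7 elements (odd count).
The middle index is 3 (0-based), and the element there is -13.
Final answer: -13


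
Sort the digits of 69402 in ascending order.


The number 69402 has digits: 6, 9, 4, 0, 2
Sorted: 0, 2, 4, 6, 9
Joining the sorted digits gives the result.
Final answer: 02469


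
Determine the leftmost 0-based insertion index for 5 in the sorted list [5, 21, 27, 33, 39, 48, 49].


List is sorted: [5, 21, 27, 33, 39, 48, 49]
We need the leftmost position where 5 can be inserted, i.e. the first index whose element is >= 5 (or the end of the list if none is).
Binary search with low=0, high=7 (0-based indices):
  low=0, high=7, mid=3: a[3]=33 >= 5, so high = 3
  low=0, high=3, mid=1: a[1]=21 >= 5, so high = 1
  low=0, high=1, mid=0: a[0]=5 >= 5, so high = 0
Now low = high = 0, so the insertion index is 0.
Final answer: 0


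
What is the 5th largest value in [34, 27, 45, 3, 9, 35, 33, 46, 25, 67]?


Sort descending: [67, 46, 45, 35, 34, 33, 27, 25, 9, 3]
The 5th element (1-indexed) is at index 4.
Value = 34
Final answer: 34


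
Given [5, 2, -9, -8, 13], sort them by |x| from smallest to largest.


Compute absolute values:
  |5| = 5
  |2| = 2
  |-9| = 9
  |-8| = 8
  |13| = 13
Absolute values in increasing order: 2 < 5 < 8 < 9 < 13
Listing the original numbers in that order gives the answer.
Final answer: [2, 5, -8, -9, 13]


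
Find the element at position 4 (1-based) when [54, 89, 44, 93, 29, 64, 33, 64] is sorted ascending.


Sort ascending: [29, 33, 44, 54, 64, 64, 89, 93]
The 4th element (1-indexed) is at index 3.
Value = 54
Final answer: 54


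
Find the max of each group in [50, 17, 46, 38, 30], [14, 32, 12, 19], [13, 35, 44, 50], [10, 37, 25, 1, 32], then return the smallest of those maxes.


Find max of each group:
  Group 1: [50, 17, 46, 38, 30] -> max = 50
  Group 2: [14, 32, 12, 19] -> max = 32
  Group 3: [13, 35, 44, 50] -> max = 50
  Group 4: [10, 37, 25, 1, 32] -> max = 37
Maxes: [50, 32, 50, 37]
Minimum of maxes = 32
Final answer: 32


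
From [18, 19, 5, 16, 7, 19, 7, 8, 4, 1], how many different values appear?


List all unique values:
Distinct values: [1, 4, 5, 7, 8, 16, 18, 19]
Count = 8
Final answer: 8


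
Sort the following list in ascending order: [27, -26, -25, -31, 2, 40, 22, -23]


Original list: [27, -26, -25, -31, 2, 40, 22, -23]
Repeatedly take the smallest remaining element:
  Remaining [27, -26, -25, -31, 2, 40, 22, -23] -> smallest is -31
  Remaining [27, -26, -25, 2, 40, 22, -23] -> smallest is -26
  Remaining [27, -25, 2, 40, 22, -23] -> smallest is -25
  Remaining [27, 2, 40, 22, -23] -> smallest is -23
  Remaining [27, 2, 40, 22] -> smallest is 2
  Remaining [27, 40, 22] -> smallest is 22
  Remaining [27, 40] -> smallest is 27
  Remaining [40] -> smallest is 40
Collecting the picks in order gives the sorted list.
Final answer: [-31, -26, -25, -23, 2, 22, 27, 40]


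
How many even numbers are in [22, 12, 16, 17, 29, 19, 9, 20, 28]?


Check each element:
  22 is even
  12 is even
  16 is even
  17 is odd
  29 is odd
  19 is odd
  9 is odd
  20 is even
  28 is even
Evens: [22, 12, 16, 20, 28]
Count of evens = 5
Final answer: 5


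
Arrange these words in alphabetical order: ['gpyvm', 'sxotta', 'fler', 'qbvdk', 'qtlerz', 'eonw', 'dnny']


Compare strings character by character (the first differing letter decides):
  'dnny' < 'eonw' since 'd' < 'e' at position 1
  'eonw' < 'fler' since 'e' < 'f' at position 1
  'fler' < 'gpyvm' since 'f' < 'g' at position 1
  'gpyvm' < 'qbvdk' since 'g' < 'q' at position 1
  'qbvdk' < 'qtlerz' since 'b' < 't' at position 2
  'qtlerz' < 'sxotta' since 'q' < 's' at position 1
Chaining these comparisons gives the alphabetical order.
Final answer: ['dnny', 'eonw', 'fler', 'gpyvm', 'qbvdk', 'qtlerz', 'sxotta']


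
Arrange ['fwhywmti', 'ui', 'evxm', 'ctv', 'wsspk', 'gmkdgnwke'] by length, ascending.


Compute lengths:
  'fwhywmti' has length 8
  'ui' has length 2
  'evxm' has length 4
  'ctv' has length 3
  'wsspk' has length 5
  'gmkdgnwke' has length 9
Lengths in increasing order: 2 < 3 < 4 < 5 < 8 < 9
Listing the words in that order gives the answer.
Final answer: ['ui', 'ctv', 'evxm', 'wsspk', 'fwhywmti', 'gmkdgnwke']


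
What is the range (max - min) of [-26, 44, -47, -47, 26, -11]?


Maximum value: 44
Minimum value: -47
Range = 44 - (-47) = 91
Final answer: 91


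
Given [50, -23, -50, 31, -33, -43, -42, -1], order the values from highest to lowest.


Original list: [50, -23, -50, 31, -33, -43, -42, -1]
Repeatedly take the largest remaining element:
  Remaining [50, -23, -50, 31, -33, -43, -42, -1] -> largest is 50
  Remaining [-23, -50, 31, -33, -43, -42, -1] -> largest is 31
  Remaining [-23, -50, -33, -43, -42, -1] -> largest is -1
  Remaining [-23, -50, -33, -43, -42] -> largest is -23
  Remaining [-50, -33, -43, -42] -> largest is -33
  Remaining [-50, -43, -42] -> largest is -42
  Remaining [-50, -43] -> largest is -43
  Remaining [-50] -> largest is -50
Collecting the picks in order gives the descending list.
Final answer: [50, 31, -1, -23, -33, -42, -43, -50]


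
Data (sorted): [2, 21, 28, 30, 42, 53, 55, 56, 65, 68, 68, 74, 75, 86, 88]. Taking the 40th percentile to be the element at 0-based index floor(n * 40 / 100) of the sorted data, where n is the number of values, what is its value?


The dataset has n = 15 elements.
Index = floor(15 * 40 / 100) = floor(600 / 100) = floor(6) = 6
Counting from index 0 in the sorted data, the element at index 6 is 55.
Final answer: 55


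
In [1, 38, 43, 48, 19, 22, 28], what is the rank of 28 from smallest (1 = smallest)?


Sort ascending: [1, 19, 22, 28, 38, 43, 48]
Find 28 in the sorted list.
28 is at position 4 (1-indexed).
Final answer: 4


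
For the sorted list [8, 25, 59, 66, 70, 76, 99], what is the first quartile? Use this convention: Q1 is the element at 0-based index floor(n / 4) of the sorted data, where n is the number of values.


The list has n = 7 elements.
Q1 index = floor(7 / 4) = floor(1.75) = 1
Counting from index 0 in the sorted data, the element at index 1 is 25.
Final answer: 25


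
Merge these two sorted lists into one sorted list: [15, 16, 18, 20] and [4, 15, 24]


List A: [15, 16, 18, 20]
List B: [4, 15, 24]
Repeatedly compare the front elements and take the smaller:
  15 vs 4 -> take 4
  15 vs 15 -> take 15
  16 vs 15 -> take 15
  16 vs 24 -> take 16
  18 vs 24 -> take 18
  20 vs 24 -> take 20
  A is exhausted; append the rest of B: [24]
Final answer: [4, 15, 15, 16, 18, 20, 24]


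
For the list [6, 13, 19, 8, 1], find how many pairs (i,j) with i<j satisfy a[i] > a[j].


For each element, count the later elements that are smaller than it:
  6 (index 0): smaller elements after it = [1] -> 1
  13 (index 1): smaller elements after it = [8, 1] -> 2
  19 (index 2): smaller elements after it = [8, 1] -> 2
  8 (index 3): smaller elements after it = [1] -> 1
Total inversions = 1 + 2 + 2 + 1 = 6
Final answer: 6


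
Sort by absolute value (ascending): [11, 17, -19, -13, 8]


Compute absolute values:
  |11| = 11
  |17| = 17
  |-19| = 19
  |-13| = 13
  |8| = 8
Absolute values in increasing order: 8 < 11 < 13 < 17 < 19
Listing the original numbers in that order gives the answer.
Final answer: [8, 11, -13, 17, -19]


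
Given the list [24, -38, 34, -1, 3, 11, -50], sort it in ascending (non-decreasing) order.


Original list: [24, -38, 34, -1, 3, 11, -50]
Repeatedly take the smallest remaining element:
  Remaining [24, -38, 34, -1, 3, 11, -50] -> smallest is -50
  Remaining [24, -38, 34, -1, 3, 11] -> smallest is -38
  Remaining [24, 34, -1, 3, 11] -> smallest is -1
  Remaining [24, 34, 3, 11] -> smallest is 3
  Remaining [24, 34, 11] -> smallest is 11
  Remaining [24, 34] -> smallest is 24
  Remaining [34] -> smallest is 34
Collecting the picks in order gives the sorted list.
Final answer: [-50, -38, -1, 3, 11, 24, 34]


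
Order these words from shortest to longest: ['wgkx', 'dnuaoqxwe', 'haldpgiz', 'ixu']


Compute lengths:
  'wgkx' has length 4
  'dnuaoqxwe' has length 9
  'haldpgiz' has length 8
  'ixu' has length 3
Lengths in increasing order: 3 < 4 < 8 < 9
Listing the words in that order gives the answer.
Final answer: ['ixu', 'wgkx', 'haldpgiz', 'dnuaoqxwe']


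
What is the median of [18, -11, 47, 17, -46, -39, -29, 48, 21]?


First, sort the list: [-46, -39, -29, -11, 17, 18, 21, 47, 48]
The list has 9 elements (odd count).
The middle index is 4 (0-based), and the element there is 17.
Final answer: 17


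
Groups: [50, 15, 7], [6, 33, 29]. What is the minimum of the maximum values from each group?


Find max of each group:
  Group 1: [50, 15, 7] -> max = 50
  Group 2: [6, 33, 29] -> max = 33
Maxes: [50, 33]
Minimum of maxes = 33
Final answer: 33


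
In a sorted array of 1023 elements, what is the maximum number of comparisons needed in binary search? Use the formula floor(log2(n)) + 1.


Binary search halves the search space each step.
Maximum comparisons = floor(log2(1023)) + 1
log2(1023) = 9.9986
floor(log2(1023)) = 9, so 9 + 1 = 10
Final answer: 10


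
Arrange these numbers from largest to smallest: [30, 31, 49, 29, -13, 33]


Original list: [30, 31, 49, 29, -13, 33]
Repeatedly take the largest remaining element:
  Remaining [30, 31, 49, 29, -13, 33] -> largest is 49
  Remaining [30, 31, 29, -13, 33] -> largest is 33
  Remaining [30, 31, 29, -13] -> largest is 31
  Remaining [30, 29, -13] -> largest is 30
  Remaining [29, -13] -> largest is 29
  Remaining [-13] -> largest is -13
Collecting the picks in order gives the descending list.
Final answer: [49, 33, 31, 30, 29, -13]


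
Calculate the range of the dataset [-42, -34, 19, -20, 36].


Maximum value: 36
Minimum value: -42
Range = 36 - (-42) = 78
Final answer: 78


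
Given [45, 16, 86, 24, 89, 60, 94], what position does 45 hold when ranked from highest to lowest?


Sort descending: [94, 89, 86, 60, 45, 24, 16]
Find 45 in the sorted list.
45 is at position 5.
Final answer: 5


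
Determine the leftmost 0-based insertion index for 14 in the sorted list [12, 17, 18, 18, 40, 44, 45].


List is sorted: [12, 17, 18, 18, 40, 44, 45]
We need the leftmost position where 14 can be inserted, i.e. the first index whose element is >= 14 (or the end of the list if none is).
Binary search with low=0, high=7 (0-based indices):
  low=0, high=7, mid=3: a[3]=18 >= 14, so high = 3
  low=0, high=3, mid=1: a[1]=17 >= 14, so high = 1
  low=0, high=1, mid=0: a[0]=12 < 14, so low = 1
Now low = high = 1, so the insertion index is 1.
Final answer: 1


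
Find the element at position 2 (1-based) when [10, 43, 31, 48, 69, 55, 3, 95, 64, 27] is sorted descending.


Sort descending: [95, 69, 64, 55, 48, 43, 31, 27, 10, 3]
The 2nd element (1-indexed) is at index 1.
Value = 69
Final answer: 69


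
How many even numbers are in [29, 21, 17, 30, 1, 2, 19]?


Check each element:
  29 is odd
  21 is odd
  17 is odd
  30 is even
  1 is odd
  2 is even
  19 is odd
Evens: [30, 2]
Count of evens = 2
Final answer: 2


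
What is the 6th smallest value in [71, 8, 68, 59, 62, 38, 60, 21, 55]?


Sort ascending: [8, 21, 38, 55, 59, 60, 62, 68, 71]
The 6th element (1-indexed) is at index 5.
Value = 60
Final answer: 60


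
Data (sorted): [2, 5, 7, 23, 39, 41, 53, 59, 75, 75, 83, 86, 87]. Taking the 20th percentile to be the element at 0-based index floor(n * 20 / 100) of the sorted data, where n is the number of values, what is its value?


The dataset has n = 13 elements.
Index = floor(13 * 20 / 100) = floor(260 / 100) = floor(2.6) = 2
Counting from index 0 in the sorted data, the element at index 2 is 7.
Final answer: 7


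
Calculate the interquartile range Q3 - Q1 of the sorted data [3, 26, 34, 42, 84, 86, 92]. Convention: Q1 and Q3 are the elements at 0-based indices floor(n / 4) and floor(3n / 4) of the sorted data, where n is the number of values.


The data has n = 7 elements.
Q1 index = floor(7 / 4) = floor(1.75) = 1; Q3 index = floor(3 * 7 / 4) = floor(5.25) = 5
Q1 = element at index 1 = 26
Q3 = element at index 5 = 86
IQR = 86 - 26 = 60
Final answer: 60


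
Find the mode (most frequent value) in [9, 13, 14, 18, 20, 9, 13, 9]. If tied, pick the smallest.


Count the frequency of each value:
  9 appears 3 time(s)
  13 appears 2 time(s)
  14 appears 1 time(s)
  18 appears 1 time(s)
  20 appears 1 time(s)
Maximum frequency is 3.
Only 9 reaches that frequency, so it is the mode.
Final answer: 9


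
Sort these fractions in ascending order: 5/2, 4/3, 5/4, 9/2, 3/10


Convert to decimal for comparison:
  5/2 = 2.5
  4/3 = 1.3333
  5/4 = 1.25
  9/2 = 4.5
  3/10 = 0.3
Decimals in increasing order: 0.3 < 1.25 < 1.3333 < 2.5 < 4.5
Writing each back as its fraction gives the sorted order.
Final answer: 3/10, 5/4, 4/3, 5/2, 9/2


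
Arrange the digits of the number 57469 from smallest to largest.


The number 57469 has digits: 5, 7, 4, 6, 9
Sorted: 4, 5, 6, 7, 9
Joining the sorted digits gives the result.
Final answer: 45679


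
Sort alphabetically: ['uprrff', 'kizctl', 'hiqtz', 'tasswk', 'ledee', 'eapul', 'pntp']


Compare strings character by character (the first differing letter decides):
  'eapul' < 'hiqtz' since 'e' < 'h' at position 1
  'hiqtz' < 'kizctl' since 'h' < 'k' at position 1
  'kizctl' < 'ledee' since 'k' < 'l' at position 1
  'ledee' < 'pntp' since 'l' < 'p' at position 1
  'pntp' < 'tasswk' since 'p' < 't' at position 1
  'tasswk' < 'uprrff' since 't' < 'u' at position 1
Chaining these comparisons gives the alphabetical order.
Final answer: ['eapul', 'hiqtz', 'kizctl', 'ledee', 'pntp', 'tasswk', 'uprrff']


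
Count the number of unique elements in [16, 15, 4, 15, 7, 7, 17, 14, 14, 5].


List all unique values:
Distinct values: [4, 5, 7, 14, 15, 16, 17]
Count = 7
Final answer: 7


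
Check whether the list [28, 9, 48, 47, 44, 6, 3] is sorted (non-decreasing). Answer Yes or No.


Check consecutive pairs:
  28 <= 9? False
  9 <= 48? True
  48 <= 47? False
  47 <= 44? False
  44 <= 6? False
  6 <= 3? False
5 consecutive pair(s) are out of order, so the list is not sorted.
Final answer: No


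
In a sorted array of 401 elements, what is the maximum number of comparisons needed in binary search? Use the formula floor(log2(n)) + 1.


Binary search halves the search space each step.
Maximum comparisons = floor(log2(401)) + 1
log2(401) = 8.6475
floor(log2(401)) = 8, so 8 + 1 = 9
Final answer: 9


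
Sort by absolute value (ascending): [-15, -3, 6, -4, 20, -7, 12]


Compute absolute values:
  |-15| = 15
  |-3| = 3
  |6| = 6
  |-4| = 4
  |20| = 20
  |-7| = 7
  |12| = 12
Absolute values in increasing order: 3 < 4 < 6 < 7 < 12 < 15 < 20
Listing the original numbers in that order gives the answer.
Final answer: [-3, -4, 6, -7, 12, -15, 20]


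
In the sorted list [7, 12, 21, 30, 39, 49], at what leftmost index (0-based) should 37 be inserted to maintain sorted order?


List is sorted: [7, 12, 21, 30, 39, 49]
We need the leftmost position where 37 can be inserted, i.e. the first index whose element is >= 37 (or the end of the list if none is).
Binary search with low=0, high=6 (0-based indices):
  low=0, high=6, mid=3: a[3]=30 < 37, so low = 4
  low=4, high=6, mid=5: a[5]=49 >= 37, so high = 5
  low=4, high=5, mid=4: a[4]=39 >= 37, so high = 4
Now low = high = 4, so the insertion index is 4.
Final answer: 4


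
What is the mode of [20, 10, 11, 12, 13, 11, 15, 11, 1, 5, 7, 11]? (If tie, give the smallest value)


Count the frequency of each value:
  1 appears 1 time(s)
  5 appears 1 time(s)
  7 appears 1 time(s)
  10 appears 1 time(s)
  11 appears 4 time(s)
  12 appears 1 time(s)
  13 appears 1 time(s)
  15 appears 1 time(s)
  20 appears 1 time(s)
Maximum frequency is 4.
Only 11 reaches that frequency, so it is the mode.
Final answer: 11


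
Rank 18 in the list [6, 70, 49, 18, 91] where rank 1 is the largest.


Sort descending: [91, 70, 49, 18, 6]
Find 18 in the sorted list.
18 is at position 4.
Final answer: 4


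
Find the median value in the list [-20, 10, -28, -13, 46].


First, sort the list: [-28, -20, -13, 10, 46]
The list has 5 elements (odd count).
The middle index is 2 (0-based), and the element there is -13.
Final answer: -13


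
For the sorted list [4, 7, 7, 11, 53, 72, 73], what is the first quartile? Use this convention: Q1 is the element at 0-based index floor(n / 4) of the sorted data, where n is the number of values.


The list has n = 7 elements.
Q1 index = floor(7 / 4) = floor(1.75) = 1
Counting from index 0 in the sorted data, the element at index 1 is 7.
Final answer: 7


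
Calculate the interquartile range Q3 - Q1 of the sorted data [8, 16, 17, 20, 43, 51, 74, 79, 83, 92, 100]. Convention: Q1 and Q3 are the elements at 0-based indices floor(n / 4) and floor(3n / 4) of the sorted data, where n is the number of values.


The data has n = 11 elements.
Q1 index = floor(11 / 4) = floor(2.75) = 2; Q3 index = floor(3 * 11 / 4) = floor(8.25) = 8
Q1 = element at index 2 = 17
Q3 = element at index 8 = 83
IQR = 83 - 17 = 66
Final answer: 66


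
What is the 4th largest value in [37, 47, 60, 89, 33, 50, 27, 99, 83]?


Sort descending: [99, 89, 83, 60, 50, 47, 37, 33, 27]
The 4th element (1-indexed) is at index 3.
Value = 60
Final answer: 60


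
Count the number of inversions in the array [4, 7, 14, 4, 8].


For each element, count the later elements that are smaller than it:
  4 (index 0): smaller elements after it = [] -> 0
  7 (index 1): smaller elements after it = [4] -> 1
  14 (index 2): smaller elements after it = [4, 8] -> 2
  4 (index 3): smaller elements after it = [] -> 0
Total inversions = 0 + 1 + 2 + 0 = 3
Final answer: 3


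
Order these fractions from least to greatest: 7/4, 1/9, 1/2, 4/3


Convert to decimal for comparison:
  7/4 = 1.75
  1/9 = 0.1111
  1/2 = 0.5
  4/3 = 1.3333
Decimals in increasing order: 0.1111 < 0.5 < 1.3333 < 1.75
Writing each back as its fraction gives the sorted order.
Final answer: 1/9, 1/2, 4/3, 7/4


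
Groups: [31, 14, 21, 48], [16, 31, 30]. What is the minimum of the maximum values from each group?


Find max of each group:
  Group 1: [31, 14, 21, 48] -> max = 48
  Group 2: [16, 31, 30] -> max = 31
Maxes: [48, 31]
Minimum of maxes = 31
Final answer: 31


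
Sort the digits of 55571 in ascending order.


The number 55571 has digits: 5, 5, 5, 7, 1
Sorted: 1, 5, 5, 5, 7
Joining the sorted digits gives the result.
Final answer: 15557


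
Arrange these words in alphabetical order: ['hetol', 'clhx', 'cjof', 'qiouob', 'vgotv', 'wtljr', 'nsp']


Compare strings character by character (the first differing letter decides):
  'cjof' < 'clhx' since 'j' < 'l' at position 2
  'clhx' < 'hetol' since 'c' < 'h' at position 1
  'hetol' < 'nsp' since 'h' < 'n' at position 1
  'nsp' < 'qiouob' since 'n' < 'q' at position 1
  'qiouob' < 'vgotv' since 'q' < 'v' at position 1
  'vgotv' < 'wtljr' since 'v' < 'w' at position 1
Chaining these comparisons gives the alphabetical order.
Final answer: ['cjof', 'clhx', 'hetol', 'nsp', 'qiouob', 'vgotv', 'wtljr']


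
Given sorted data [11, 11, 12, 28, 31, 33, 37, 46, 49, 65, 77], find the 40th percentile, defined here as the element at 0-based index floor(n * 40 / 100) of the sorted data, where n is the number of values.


The dataset has n = 11 elements.
Index = floor(11 * 40 / 100) = floor(440 / 100) = floor(4.4) = 4
Counting from index 0 in the sorted data, the element at index 4 is 31.
Final answer: 31


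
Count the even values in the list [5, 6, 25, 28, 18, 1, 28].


Check each element:
  5 is odd
  6 is even
  25 is odd
  28 is even
  18 is even
  1 is odd
  28 is even
Evens: [6, 28, 18, 28]
Count of evens = 4
Final answer: 4


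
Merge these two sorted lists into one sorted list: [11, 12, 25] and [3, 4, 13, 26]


List A: [11, 12, 25]
List B: [3, 4, 13, 26]
Repeatedly compare the front elements and take the smaller:
  11 vs 3 -> take 3
  11 vs 4 -> take 4
  11 vs 13 -> take 11
  12 vs 13 -> take 12
  25 vs 13 -> take 13
  25 vs 26 -> take 25
  A is exhausted; append the rest of B: [26]
Final answer: [3, 4, 11, 12, 13, 25, 26]


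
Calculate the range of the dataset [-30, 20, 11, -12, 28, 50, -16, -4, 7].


Maximum value: 50
Minimum value: -30
Range = 50 - (-30) = 80
Final answer: 80


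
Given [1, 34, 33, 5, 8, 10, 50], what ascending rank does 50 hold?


Sort ascending: [1, 5, 8, 10, 33, 34, 50]
Find 50 in the sorted list.
50 is at position 7 (1-indexed).
Final answer: 7


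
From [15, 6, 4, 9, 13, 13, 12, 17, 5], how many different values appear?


List all unique values:
Distinct values: [4, 5, 6, 9, 12, 13, 15, 17]
Count = 8
Final answer: 8
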